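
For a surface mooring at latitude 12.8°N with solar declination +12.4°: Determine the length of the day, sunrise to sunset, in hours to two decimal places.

12.38 hours

−tan φ tan δ = −(0.2272)(0.2199) = -0.0500; H_s = arccos(-0.0500) = 92.87°.
Day length = 2 H_s / 15° h⁻¹ = 185.74° / 15 = 12.383 h.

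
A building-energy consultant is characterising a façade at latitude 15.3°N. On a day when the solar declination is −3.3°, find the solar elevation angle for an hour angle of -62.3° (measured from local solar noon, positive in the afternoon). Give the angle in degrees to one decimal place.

25.6°

cos θ_z = sin φ sin δ + cos φ cos δ cos H = (0.2639)(-0.0576) + (0.9646)(0.9983)(0.4648) = 0.4324.
θ_z = arccos(0.4324) = 64.38°, so the elevation is 90° − 64.38° = 25.62°.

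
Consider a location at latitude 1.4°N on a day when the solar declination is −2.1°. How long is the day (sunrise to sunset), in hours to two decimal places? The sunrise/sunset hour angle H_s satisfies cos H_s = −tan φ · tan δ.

cos H_s = −tan(1.4°) · tan(-2.1°) = 0.0009, so H_s = arccos(0.0009) = 89.95°.
Day length = 2 H_s / 15° h⁻¹ = 179.90° / 15 = 11.993 h.

11.99 hours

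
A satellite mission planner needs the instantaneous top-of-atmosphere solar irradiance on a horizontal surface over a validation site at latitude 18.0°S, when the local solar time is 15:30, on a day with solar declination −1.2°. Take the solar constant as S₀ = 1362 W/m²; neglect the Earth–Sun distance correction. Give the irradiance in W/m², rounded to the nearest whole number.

797 W/m²

Hour angle H = 15° × (15.5 − 12) = 52.50°.
cos θ_z = sin φ sin δ + cos φ cos δ cos H = (-0.3090)(-0.0209) + (0.9511)(0.9998)(0.6088) = 0.5854.
Top-of-atmosphere irradiance = S₀ cos θ_z = 1362 × 0.5854 = 797.31 W/m².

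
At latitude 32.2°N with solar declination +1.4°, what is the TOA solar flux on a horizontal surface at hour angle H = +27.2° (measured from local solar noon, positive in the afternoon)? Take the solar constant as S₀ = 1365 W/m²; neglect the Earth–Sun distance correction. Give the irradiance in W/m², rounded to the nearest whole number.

1045 W/m²

With φ = 32.2°, δ = 1.4°, H = 27.20°: sin φ sin δ = 0.0130, cos φ cos δ cos H = 0.7524, so cos θ_z = 0.7654.
Top-of-atmosphere irradiance = S₀ cos θ_z = 1365 × 0.7654 = 1044.77 W/m².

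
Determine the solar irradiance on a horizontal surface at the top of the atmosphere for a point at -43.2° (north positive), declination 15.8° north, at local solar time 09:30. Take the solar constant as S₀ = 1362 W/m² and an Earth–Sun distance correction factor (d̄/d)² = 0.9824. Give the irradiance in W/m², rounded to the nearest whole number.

495 W/m²

Hour angle H = 15° × (9.5 − 12) = -37.50°.
With φ = -43.2°, δ = 15.8°, H = -37.50°: sin φ sin δ = -0.1864, cos φ cos δ cos H = 0.5565, so cos θ_z = 0.3701.
Top-of-atmosphere irradiance = S₀ (d̄/d)² cos θ_z = 1362 × 0.9824 × 0.3701 = 495.20 W/m².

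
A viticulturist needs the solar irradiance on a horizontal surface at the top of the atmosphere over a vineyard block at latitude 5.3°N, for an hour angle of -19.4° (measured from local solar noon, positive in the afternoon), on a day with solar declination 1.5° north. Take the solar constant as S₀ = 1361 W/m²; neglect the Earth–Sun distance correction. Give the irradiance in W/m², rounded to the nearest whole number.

1281 W/m²

cos θ_z = sin φ sin δ + cos φ cos δ cos H = (0.0924)(0.0262) + (0.9957)(0.9997)(0.9432) = 0.9413.
Top-of-atmosphere irradiance = S₀ cos θ_z = 1361 × 0.9413 = 1281.11 W/m².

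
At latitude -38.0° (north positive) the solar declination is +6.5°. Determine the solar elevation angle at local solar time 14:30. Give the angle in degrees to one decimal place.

Hour angle H = 15° × (14.5 − 12) = 37.50°.
cos θ_z = sin(-38.0°) sin(6.5°) + cos(-38.0°) cos(6.5°) cos(37.50°) = -0.0697 + 0.6212 = 0.5515.
θ_z = arccos(0.5515) = 56.53°, so the elevation is 90° − 56.53° = 33.47°.

33.5°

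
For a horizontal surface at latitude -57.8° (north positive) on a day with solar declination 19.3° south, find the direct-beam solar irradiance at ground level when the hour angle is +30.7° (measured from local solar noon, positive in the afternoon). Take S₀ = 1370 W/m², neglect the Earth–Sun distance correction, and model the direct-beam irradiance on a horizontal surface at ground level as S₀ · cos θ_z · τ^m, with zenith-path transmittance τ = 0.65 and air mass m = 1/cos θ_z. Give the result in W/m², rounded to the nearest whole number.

533 W/m²

cos θ_z = sin(-57.8°) sin(-19.3°) + cos(-57.8°) cos(-19.3°) cos(30.70°) = 0.2797 + 0.4324 = 0.7121.
Air mass m = 1/cos θ_z = 1/0.7121 = 1.404; τ^m = 0.65^1.404 = 0.5462.
Surface direct beam = 1370 × 0.7121 × 0.5462 = 532.86 W/m².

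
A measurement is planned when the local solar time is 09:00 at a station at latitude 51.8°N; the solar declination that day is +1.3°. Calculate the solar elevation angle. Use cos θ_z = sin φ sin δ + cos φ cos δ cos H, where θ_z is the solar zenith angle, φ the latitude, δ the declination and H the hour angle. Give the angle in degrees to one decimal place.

Hour angle H = 15° × (9 − 12) = -45.00°.
cos θ_z = sin(51.8°) sin(1.3°) + cos(51.8°) cos(1.3°) cos(-45.00°) = 0.0178 + 0.4372 = 0.4550.
θ_z = arccos(0.4550) = 62.94°, so the elevation is 90° − 62.94° = 27.06°.

27.1°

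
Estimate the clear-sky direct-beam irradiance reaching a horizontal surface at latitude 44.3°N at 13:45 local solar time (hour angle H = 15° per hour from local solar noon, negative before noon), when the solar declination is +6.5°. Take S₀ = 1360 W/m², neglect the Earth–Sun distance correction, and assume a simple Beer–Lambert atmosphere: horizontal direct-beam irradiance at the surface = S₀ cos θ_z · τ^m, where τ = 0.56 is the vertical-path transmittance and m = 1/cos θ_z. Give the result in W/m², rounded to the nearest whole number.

Hour angle H = 15° × (13.75 − 12) = 26.25°.
cos θ_z = sin(44.3°) sin(6.5°) + cos(44.3°) cos(6.5°) cos(26.25°) = 0.0791 + 0.6378 = 0.7169.
Air mass m = 1/cos θ_z = 1/0.7169 = 1.395; τ^m = 0.56^1.395 = 0.4454.
Surface direct beam = 1360 × 0.7169 × 0.4454 = 434.26 W/m².

434 W/m²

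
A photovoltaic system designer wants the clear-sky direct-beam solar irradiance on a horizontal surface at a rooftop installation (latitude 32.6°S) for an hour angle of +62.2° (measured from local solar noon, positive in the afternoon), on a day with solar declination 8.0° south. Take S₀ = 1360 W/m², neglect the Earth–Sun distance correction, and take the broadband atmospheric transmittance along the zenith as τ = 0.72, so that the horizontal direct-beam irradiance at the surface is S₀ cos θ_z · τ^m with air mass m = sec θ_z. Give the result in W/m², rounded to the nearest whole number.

311 W/m²

cos θ_z = sin φ sin δ + cos φ cos δ cos H = (-0.5388)(-0.1392) + (0.8425)(0.9903)(0.4664) = 0.4641.
Air mass m = 1/cos θ_z = 1/0.4641 = 2.155; τ^m = 0.72^2.155 = 0.4927.
Surface direct beam = 1360 × 0.4641 × 0.4927 = 310.98 W/m².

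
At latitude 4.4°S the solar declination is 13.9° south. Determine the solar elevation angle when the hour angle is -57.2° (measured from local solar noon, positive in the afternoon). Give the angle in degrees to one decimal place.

With φ = -4.4°, δ = -13.9°, H = -57.20°: sin φ sin δ = 0.0184, cos φ cos δ cos H = 0.5243, so cos θ_z = 0.5427.
θ_z = arccos(0.5427) = 57.13°, so the elevation is 90° − 57.13° = 32.87°.

32.9°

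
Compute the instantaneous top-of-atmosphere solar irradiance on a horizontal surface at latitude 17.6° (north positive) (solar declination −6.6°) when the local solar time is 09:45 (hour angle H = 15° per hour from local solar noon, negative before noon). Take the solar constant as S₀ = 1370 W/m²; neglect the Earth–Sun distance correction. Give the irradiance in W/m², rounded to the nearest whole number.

Hour angle H = 15° × (9.75 − 12) = -33.75°.
cos θ_z = sin(17.6°) sin(-6.6°) + cos(17.6°) cos(-6.6°) cos(-33.75°) = -0.0348 + 0.7873 = 0.7525.
Top-of-atmosphere irradiance = S₀ cos θ_z = 1370 × 0.7525 = 1030.92 W/m².

1031 W/m²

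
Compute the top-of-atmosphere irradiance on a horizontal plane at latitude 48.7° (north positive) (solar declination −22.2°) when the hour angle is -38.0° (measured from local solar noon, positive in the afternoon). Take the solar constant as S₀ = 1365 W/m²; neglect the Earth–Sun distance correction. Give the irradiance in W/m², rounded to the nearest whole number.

270 W/m²

cos θ_z = sin(48.7°) sin(-22.2°) + cos(48.7°) cos(-22.2°) cos(-38.00°) = -0.2839 + 0.4815 = 0.1976.
Top-of-atmosphere irradiance = S₀ cos θ_z = 1365 × 0.1976 = 269.72 W/m².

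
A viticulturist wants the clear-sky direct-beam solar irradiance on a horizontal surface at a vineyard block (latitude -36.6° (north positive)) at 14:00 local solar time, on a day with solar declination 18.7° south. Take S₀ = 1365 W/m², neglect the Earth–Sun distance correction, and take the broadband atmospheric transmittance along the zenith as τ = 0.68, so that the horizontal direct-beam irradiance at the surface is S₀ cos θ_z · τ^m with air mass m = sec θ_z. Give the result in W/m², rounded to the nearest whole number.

Hour angle H = 15° × (14 − 12) = 30.00°.
cos θ_z = sin(-36.6°) sin(-18.7°) + cos(-36.6°) cos(-18.7°) cos(30.00°) = 0.1912 + 0.6586 = 0.8498.
Air mass m = 1/cos θ_z = 1/0.8498 = 1.177; τ^m = 0.68^1.177 = 0.6351.
Surface direct beam = 1365 × 0.8498 × 0.6351 = 736.70 W/m².

737 W/m²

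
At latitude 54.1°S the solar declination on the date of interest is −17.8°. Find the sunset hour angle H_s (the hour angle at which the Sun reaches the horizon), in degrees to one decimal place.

116.3°

−tan φ tan δ = −(-1.3814)(-0.3211) = -0.4436; H_s = arccos(-0.4436) = 116.33°.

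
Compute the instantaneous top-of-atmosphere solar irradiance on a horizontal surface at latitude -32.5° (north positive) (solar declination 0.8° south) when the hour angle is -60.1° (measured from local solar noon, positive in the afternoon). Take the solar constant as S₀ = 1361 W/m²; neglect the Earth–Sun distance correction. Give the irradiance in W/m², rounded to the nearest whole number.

cos θ_z = sin φ sin δ + cos φ cos δ cos H = (-0.5373)(-0.0140) + (0.8434)(0.9999)(0.4985) = 0.4279.
Top-of-atmosphere irradiance = S₀ cos θ_z = 1361 × 0.4279 = 582.37 W/m².

582 W/m²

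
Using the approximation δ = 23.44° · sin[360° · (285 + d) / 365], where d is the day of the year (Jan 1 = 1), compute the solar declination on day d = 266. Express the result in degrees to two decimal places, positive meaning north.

360 × (285 + 266) / 365 = 543.452°; sin(543.452°) = -0.0602.
δ = 23.44 × -0.0602 = -1.411° ≈ -1.41°.

-1.41°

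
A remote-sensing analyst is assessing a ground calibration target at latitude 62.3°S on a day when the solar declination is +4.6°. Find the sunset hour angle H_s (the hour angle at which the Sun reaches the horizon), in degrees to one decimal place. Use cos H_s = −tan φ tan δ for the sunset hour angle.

The sunset hour angle satisfies cos H_s = −tan φ tan δ = 0.1533, giving H_s = 81.18°.

81.2°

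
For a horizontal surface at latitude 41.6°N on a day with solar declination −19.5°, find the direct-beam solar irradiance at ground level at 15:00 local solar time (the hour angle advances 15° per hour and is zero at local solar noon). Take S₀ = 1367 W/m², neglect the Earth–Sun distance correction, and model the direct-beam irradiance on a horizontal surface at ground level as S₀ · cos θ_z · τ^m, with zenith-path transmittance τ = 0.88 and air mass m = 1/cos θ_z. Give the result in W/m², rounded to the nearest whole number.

Hour angle H = 15° × (15 − 12) = 45.00°.
With φ = 41.6°, δ = -19.5°, H = 45.00°: sin φ sin δ = -0.2216, cos φ cos δ cos H = 0.4984, so cos θ_z = 0.2768.
Air mass m = 1/cos θ_z = 1/0.2768 = 3.613; τ^m = 0.88^3.613 = 0.6301.
Surface direct beam = 1367 × 0.2768 × 0.6301 = 238.42 W/m².

238 W/m²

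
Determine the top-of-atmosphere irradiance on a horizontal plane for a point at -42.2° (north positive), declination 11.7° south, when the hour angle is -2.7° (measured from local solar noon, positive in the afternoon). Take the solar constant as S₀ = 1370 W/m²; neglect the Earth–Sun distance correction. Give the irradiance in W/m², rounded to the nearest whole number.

cos θ_z = sin φ sin δ + cos φ cos δ cos H = (-0.6717)(-0.2028) + (0.7408)(0.9792)(0.9989) = 0.8608.
Top-of-atmosphere irradiance = S₀ cos θ_z = 1370 × 0.8608 = 1179.30 W/m².

1179 W/m²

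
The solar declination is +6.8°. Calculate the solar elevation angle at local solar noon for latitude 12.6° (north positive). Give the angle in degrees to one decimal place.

At local solar noon the hour angle is zero, so the elevation is 90° − |φ − δ| = 90° − |12.6° − (6.8°)| = 90° − 5.8° = 84.2°.

84.2°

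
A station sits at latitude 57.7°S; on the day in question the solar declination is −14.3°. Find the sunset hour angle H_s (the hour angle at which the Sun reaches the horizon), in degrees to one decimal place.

The sunset hour angle satisfies cos H_s = −tan φ tan δ = -0.4032, giving H_s = 113.78°.

113.8°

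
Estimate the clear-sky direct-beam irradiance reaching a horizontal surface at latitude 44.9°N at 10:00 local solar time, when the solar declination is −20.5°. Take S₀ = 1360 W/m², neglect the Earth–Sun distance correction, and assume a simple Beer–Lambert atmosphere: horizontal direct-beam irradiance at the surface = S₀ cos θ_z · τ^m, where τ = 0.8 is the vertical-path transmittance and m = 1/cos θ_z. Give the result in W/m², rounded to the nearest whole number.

225 W/m²

Hour angle H = 15° × (10 − 12) = -30.00°.
With φ = 44.9°, δ = -20.5°, H = -30.00°: sin φ sin δ = -0.2472, cos φ cos δ cos H = 0.5746, so cos θ_z = 0.3274.
Air mass m = 1/cos θ_z = 1/0.3274 = 3.054; τ^m = 0.8^3.054 = 0.5059.
Surface direct beam = 1360 × 0.3274 × 0.5059 = 225.26 W/m².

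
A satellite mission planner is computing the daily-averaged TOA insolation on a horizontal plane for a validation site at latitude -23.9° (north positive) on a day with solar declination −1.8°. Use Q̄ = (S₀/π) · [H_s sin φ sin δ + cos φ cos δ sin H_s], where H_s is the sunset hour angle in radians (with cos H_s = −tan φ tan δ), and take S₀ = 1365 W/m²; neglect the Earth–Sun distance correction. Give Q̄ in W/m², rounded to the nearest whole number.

The sunset hour angle satisfies cos H_s = −tan φ tan δ = -0.0139, giving H_s = 90.80°. In radians, H_s = 1.5848.
H_s sin φ sin δ = 1.5848 × -0.4051 × -0.0314 = 0.0202.
cos φ cos δ sin H_s = 0.9143 × 0.9995 × 0.9999 = 0.9138.
Q̄ = (1365/π) × (0.0202 + 0.9138) = 434.49 × 0.9340 = 405.81 W/m².

406 W/m²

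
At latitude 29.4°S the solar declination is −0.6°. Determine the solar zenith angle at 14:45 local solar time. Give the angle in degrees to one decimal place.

48.7°

Hour angle H = 15° × (14.75 − 12) = 41.25°.
cos θ_z = sin φ sin δ + cos φ cos δ cos H = (-0.4909)(-0.0105) + (0.8712)(0.9999)(0.7518) = 0.6601.
θ_z = arccos(0.6601) = 48.69°.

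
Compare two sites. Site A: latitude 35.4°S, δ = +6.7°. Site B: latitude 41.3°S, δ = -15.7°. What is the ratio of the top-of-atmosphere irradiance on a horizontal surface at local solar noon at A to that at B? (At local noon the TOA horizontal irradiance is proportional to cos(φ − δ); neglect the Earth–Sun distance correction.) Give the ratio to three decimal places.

0.823

A: cos θ_z = cos(-35.4° − (6.7°)) = 0.7420.
B: cos θ_z = cos(-41.3° − (-15.7°)) = 0.9018.
Ratio A/B = 0.7420 / 0.9018 = 0.8228.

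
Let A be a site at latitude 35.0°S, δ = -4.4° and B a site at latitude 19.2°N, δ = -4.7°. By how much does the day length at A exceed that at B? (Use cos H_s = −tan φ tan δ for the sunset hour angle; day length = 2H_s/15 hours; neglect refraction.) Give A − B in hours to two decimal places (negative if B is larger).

+0.63 h

A: H_s = arccos(−tan -35.0° · tan -4.4°) = 93.09°, so 2H_s/15 = 12.4120 h.
B: H_s = arccos(−tan 19.2° · tan -4.7°) = 88.36°, so 2H_s/15 = 11.7813 h.
A − B = 12.4120 − 11.7813 = 0.6307 h.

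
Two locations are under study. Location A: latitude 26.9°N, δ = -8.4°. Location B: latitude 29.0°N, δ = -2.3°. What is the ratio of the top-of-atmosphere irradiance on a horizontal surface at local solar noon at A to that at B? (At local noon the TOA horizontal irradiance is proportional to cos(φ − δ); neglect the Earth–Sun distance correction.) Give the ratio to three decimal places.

A: cos θ_z = cos(26.9° − (-8.4°)) = 0.8161.
B: cos θ_z = cos(29.0° − (-2.3°)) = 0.8545.
Ratio A/B = 0.8161 / 0.8545 = 0.9551.

0.955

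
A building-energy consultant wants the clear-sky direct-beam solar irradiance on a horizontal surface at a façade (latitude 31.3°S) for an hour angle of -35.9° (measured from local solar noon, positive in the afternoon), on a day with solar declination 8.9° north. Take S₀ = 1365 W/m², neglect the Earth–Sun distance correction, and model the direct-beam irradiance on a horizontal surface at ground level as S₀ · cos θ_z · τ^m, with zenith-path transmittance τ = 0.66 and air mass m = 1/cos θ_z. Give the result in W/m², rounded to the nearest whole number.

cos θ_z = sin(-31.3°) sin(8.9°) + cos(-31.3°) cos(8.9°) cos(-35.90°) = -0.0804 + 0.6838 = 0.6034.
Air mass m = 1/cos θ_z = 1/0.6034 = 1.657; τ^m = 0.66^1.657 = 0.5023.
Surface direct beam = 1365 × 0.6034 × 0.5023 = 413.71 W/m².

414 W/m²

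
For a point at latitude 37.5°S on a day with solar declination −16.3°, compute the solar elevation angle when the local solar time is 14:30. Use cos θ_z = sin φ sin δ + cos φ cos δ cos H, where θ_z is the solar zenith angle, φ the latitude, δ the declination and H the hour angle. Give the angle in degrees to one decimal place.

Hour angle H = 15° × (14.5 − 12) = 37.50°.
With φ = -37.5°, δ = -16.3°, H = 37.50°: sin φ sin δ = 0.1709, cos φ cos δ cos H = 0.6041, so cos θ_z = 0.7750.
θ_z = arccos(0.7750) = 39.19°, so the elevation is 90° − 39.19° = 50.81°.

50.8°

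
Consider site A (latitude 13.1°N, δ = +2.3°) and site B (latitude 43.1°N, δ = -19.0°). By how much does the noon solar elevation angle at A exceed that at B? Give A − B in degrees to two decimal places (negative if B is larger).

+51.30°

A: 90° − |13.1 − (2.3)| = 79.20°.
B: 90° − |43.1 − (-19.0)| = 27.90°.
A − B = 79.20 − 27.90 = 51.30°.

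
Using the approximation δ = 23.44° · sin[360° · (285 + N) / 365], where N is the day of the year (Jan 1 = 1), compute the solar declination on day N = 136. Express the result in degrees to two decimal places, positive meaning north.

+19.26°

360 × (285 + 136) / 365 = 415.233°; sin(415.233°) = 0.8215.
δ = 23.44 × 0.8215 = 19.256° ≈ +19.26°.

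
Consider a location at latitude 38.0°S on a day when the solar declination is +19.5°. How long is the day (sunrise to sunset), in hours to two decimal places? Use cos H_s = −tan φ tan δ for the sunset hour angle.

9.86 hours

−tan φ tan δ = −(-0.7813)(0.3541) = 0.2767; H_s = arccos(0.2767) = 73.94°.
Day length = 2 H_s / 15° h⁻¹ = 147.88° / 15 = 9.859 h.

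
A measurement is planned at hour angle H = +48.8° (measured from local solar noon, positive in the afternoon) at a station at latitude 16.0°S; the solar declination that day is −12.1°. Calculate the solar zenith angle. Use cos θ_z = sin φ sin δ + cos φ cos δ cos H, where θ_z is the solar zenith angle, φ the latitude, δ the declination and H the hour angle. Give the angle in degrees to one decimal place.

cos θ_z = sin(-16.0°) sin(-12.1°) + cos(-16.0°) cos(-12.1°) cos(48.80°) = 0.0578 + 0.6191 = 0.6769.
θ_z = arccos(0.6769) = 47.40°.

47.4°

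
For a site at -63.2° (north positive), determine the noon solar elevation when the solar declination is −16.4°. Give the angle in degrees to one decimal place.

At local solar noon the hour angle is zero, so the elevation is 90° − |φ − δ| = 90° − |-63.2° − (-16.4°)| = 90° − 46.8° = 43.2°.

43.2°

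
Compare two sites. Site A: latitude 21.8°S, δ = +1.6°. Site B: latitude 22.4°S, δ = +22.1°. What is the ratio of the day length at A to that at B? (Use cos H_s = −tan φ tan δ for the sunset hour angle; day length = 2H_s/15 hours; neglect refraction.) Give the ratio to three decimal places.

1.112

A: H_s = arccos(−tan -21.8° · tan 1.6°) = 89.36°, so 2H_s/15 = 11.9147 h.
B: H_s = arccos(−tan -22.4° · tan 22.1°) = 80.37°, so 2H_s/15 = 10.7160 h.
Ratio A/B = 11.9147 / 10.7160 = 1.1119.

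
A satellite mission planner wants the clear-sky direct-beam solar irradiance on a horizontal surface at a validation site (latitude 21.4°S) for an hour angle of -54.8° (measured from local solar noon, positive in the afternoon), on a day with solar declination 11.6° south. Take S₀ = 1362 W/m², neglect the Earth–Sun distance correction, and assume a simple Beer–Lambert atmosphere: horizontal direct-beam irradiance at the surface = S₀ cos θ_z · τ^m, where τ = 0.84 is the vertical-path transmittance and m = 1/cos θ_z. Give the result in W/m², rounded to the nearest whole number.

With φ = -21.4°, δ = -11.6°, H = -54.80°: sin φ sin δ = 0.0734, cos φ cos δ cos H = 0.5257, so cos θ_z = 0.5991.
Air mass m = 1/cos θ_z = 1/0.5991 = 1.669; τ^m = 0.84^1.669 = 0.7475.
Surface direct beam = 1362 × 0.5991 × 0.7475 = 609.94 W/m².

610 W/m²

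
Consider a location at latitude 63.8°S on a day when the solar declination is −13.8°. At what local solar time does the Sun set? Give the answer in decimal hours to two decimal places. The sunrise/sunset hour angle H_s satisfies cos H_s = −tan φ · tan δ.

−tan φ tan δ = −(-2.0323)(-0.2456) = -0.4991; H_s = arccos(-0.4991) = 119.94°.
Sunset is at 12 + H_s/15 = 12 + 7.996 = 19.996 h local solar time.

20.00 h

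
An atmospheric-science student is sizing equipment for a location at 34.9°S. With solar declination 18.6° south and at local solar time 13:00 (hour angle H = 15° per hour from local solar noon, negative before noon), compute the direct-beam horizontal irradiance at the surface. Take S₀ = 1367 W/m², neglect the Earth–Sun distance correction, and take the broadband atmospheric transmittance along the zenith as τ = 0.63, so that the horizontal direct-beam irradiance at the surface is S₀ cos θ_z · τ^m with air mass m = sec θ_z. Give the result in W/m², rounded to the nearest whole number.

Hour angle H = 15° × (13 − 12) = 15.00°.
cos θ_z = sin φ sin δ + cos φ cos δ cos H = (-0.5721)(-0.3190) + (0.8202)(0.9478)(0.9659) = 0.9334.
Air mass m = 1/cos θ_z = 1/0.9334 = 1.071; τ^m = 0.63^1.071 = 0.6097.
Surface direct beam = 1367 × 0.9334 × 0.6097 = 777.95 W/m².

778 W/m²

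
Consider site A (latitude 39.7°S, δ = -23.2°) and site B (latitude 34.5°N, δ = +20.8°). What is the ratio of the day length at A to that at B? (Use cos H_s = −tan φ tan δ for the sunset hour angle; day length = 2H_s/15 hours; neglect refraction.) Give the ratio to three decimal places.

A: H_s = arccos(−tan -39.7° · tan -23.2°) = 110.84°, so 2H_s/15 = 14.7787 h.
B: H_s = arccos(−tan 34.5° · tan 20.8°) = 105.13°, so 2H_s/15 = 14.0173 h.
Ratio A/B = 14.7787 / 14.0173 = 1.0543.

1.054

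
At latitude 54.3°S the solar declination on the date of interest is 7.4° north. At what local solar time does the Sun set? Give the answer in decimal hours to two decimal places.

cos H_s = −tan(-54.3°) · tan(7.4°) = 0.1807, so H_s = arccos(0.1807) = 79.59°.
Sunset is at 12 + H_s/15 = 12 + 5.306 = 17.306 h local solar time.

17.31 h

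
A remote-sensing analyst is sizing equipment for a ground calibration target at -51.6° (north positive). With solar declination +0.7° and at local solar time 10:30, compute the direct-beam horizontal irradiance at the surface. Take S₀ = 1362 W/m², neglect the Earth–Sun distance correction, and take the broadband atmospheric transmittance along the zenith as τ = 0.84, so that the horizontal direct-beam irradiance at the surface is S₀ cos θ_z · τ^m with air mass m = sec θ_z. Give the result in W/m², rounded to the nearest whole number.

Hour angle H = 15° × (10.5 − 12) = -22.50°.
cos θ_z = sin φ sin δ + cos φ cos δ cos H = (-0.7837)(0.0122) + (0.6211)(0.9999)(0.9239) = 0.5642.
Air mass m = 1/cos θ_z = 1/0.5642 = 1.772; τ^m = 0.84^1.772 = 0.7342.
Surface direct beam = 1362 × 0.5642 × 0.7342 = 564.19 W/m².

564 W/m²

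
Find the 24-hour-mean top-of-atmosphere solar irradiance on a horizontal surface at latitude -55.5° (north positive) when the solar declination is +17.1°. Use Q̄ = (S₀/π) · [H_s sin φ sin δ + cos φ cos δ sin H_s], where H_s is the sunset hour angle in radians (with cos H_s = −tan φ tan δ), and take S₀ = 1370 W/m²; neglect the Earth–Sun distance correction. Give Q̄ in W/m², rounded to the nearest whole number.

94 W/m²

−tan φ tan δ = −(-1.4550)(0.3076) = 0.4476; H_s = arccos(0.4476) = 63.41°. In radians, H_s = 1.1067.
H_s sin φ sin δ = 1.1067 × -0.8241 × 0.2940 = -0.2681.
cos φ cos δ sin H_s = 0.5664 × 0.9558 × 0.8942 = 0.4841.
Q̄ = (1370/π) × (-0.2681 + 0.4841) = 436.08 × 0.2160 = 94.19 W/m².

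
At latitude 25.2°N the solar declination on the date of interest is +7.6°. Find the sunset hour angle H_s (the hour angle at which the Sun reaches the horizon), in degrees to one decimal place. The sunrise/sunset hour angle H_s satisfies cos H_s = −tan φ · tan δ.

93.6°

cos H_s = −tan(25.2°) · tan(7.6°) = -0.0628, so H_s = arccos(-0.0628) = 93.60°.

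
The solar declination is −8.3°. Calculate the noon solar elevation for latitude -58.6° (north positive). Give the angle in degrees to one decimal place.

39.7°

At local solar noon the hour angle is zero, so the elevation is 90° − |φ − δ| = 90° − |-58.6° − (-8.3°)| = 90° − 50.3° = 39.7°.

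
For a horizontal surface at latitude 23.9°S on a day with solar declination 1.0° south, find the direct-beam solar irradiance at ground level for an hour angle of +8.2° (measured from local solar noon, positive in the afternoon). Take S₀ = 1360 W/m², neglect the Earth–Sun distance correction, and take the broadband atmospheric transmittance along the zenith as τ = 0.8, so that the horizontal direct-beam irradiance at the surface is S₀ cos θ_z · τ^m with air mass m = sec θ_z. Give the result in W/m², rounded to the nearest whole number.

971 W/m²

cos θ_z = sin φ sin δ + cos φ cos δ cos H = (-0.4051)(-0.0175) + (0.9143)(0.9998)(0.9898) = 0.9119.
Air mass m = 1/cos θ_z = 1/0.9119 = 1.097; τ^m = 0.8^1.097 = 0.7829.
Surface direct beam = 1360 × 0.9119 × 0.7829 = 970.94 W/m².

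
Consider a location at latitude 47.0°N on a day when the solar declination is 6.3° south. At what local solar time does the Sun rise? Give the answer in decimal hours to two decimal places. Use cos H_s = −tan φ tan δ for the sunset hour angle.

6.45 h

cos H_s = −tan(47.0°) · tan(-6.3°) = 0.1184, so H_s = arccos(0.1184) = 83.20°.
Sunrise is at 12 − H_s/15 = 12 − 5.547 = 6.453 h local solar time.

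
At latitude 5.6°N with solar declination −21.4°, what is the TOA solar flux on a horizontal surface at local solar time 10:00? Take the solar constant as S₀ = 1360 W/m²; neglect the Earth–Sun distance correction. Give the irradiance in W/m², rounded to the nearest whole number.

Hour angle H = 15° × (10 − 12) = -30.00°.
With φ = 5.6°, δ = -21.4°, H = -30.00°: sin φ sin δ = -0.0356, cos φ cos δ cos H = 0.8025, so cos θ_z = 0.7669.
Top-of-atmosphere irradiance = S₀ cos θ_z = 1360 × 0.7669 = 1042.98 W/m².

1043 W/m²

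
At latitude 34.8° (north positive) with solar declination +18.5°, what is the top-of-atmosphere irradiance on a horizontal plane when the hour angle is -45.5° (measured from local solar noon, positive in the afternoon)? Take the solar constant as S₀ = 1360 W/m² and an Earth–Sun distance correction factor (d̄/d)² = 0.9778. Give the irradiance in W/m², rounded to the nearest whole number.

967 W/m²

cos θ_z = sin(34.8°) sin(18.5°) + cos(34.8°) cos(18.5°) cos(-45.50°) = 0.1811 + 0.5458 = 0.7269.
Top-of-atmosphere irradiance = S₀ (d̄/d)² cos θ_z = 1360 × 0.9778 × 0.7269 = 966.64 W/m².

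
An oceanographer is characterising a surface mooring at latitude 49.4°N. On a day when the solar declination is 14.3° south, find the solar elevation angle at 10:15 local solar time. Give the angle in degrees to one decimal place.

22.2°

Hour angle H = 15° × (10.25 − 12) = -26.25°.
cos θ_z = sin(49.4°) sin(-14.3°) + cos(49.4°) cos(-14.3°) cos(-26.25°) = -0.1875 + 0.5656 = 0.3781.
θ_z = arccos(0.3781) = 67.78°, so the elevation is 90° − 67.78° = 22.22°.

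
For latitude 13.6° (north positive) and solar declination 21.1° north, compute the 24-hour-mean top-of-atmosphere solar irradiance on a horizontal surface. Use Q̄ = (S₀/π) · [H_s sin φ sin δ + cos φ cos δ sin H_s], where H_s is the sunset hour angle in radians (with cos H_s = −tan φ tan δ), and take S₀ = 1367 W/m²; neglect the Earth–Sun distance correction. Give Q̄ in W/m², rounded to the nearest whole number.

454 W/m²

cos H_s = −tan(13.6°) · tan(21.1°) = -0.0934, so H_s = arccos(-0.0934) = 95.36°. In radians, H_s = 1.6643.
H_s sin φ sin δ = 1.6643 × 0.2351 × 0.3600 = 0.1409.
cos φ cos δ sin H_s = 0.9720 × 0.9330 × 0.9956 = 0.9029.
Q̄ = (1367/π) × (0.1409 + 0.9029) = 435.13 × 1.0438 = 454.19 W/m².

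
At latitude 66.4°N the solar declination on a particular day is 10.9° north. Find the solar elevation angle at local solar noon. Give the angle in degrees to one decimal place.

34.5°

At local solar noon the hour angle is zero, so the elevation is 90° − |φ − δ| = 90° − |66.4° − (10.9°)| = 90° − 55.5° = 34.5°.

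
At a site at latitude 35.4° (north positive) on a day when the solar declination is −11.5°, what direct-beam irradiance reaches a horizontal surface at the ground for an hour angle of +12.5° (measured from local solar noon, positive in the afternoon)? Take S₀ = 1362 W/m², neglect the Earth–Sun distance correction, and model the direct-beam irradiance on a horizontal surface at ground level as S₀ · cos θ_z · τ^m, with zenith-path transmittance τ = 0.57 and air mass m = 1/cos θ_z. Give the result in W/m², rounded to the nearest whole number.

388 W/m²

cos θ_z = sin φ sin δ + cos φ cos δ cos H = (0.5793)(-0.1994) + (0.8151)(0.9799)(0.9763) = 0.6643.
Air mass m = 1/cos θ_z = 1/0.6643 = 1.505; τ^m = 0.57^1.505 = 0.4291.
Surface direct beam = 1362 × 0.6643 × 0.4291 = 388.24 W/m².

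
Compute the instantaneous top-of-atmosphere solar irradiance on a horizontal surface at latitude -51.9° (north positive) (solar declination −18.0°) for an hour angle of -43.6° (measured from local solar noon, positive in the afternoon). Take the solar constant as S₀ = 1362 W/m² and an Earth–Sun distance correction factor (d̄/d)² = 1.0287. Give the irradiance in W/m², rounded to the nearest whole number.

936 W/m²

cos θ_z = sin(-51.9°) sin(-18.0°) + cos(-51.9°) cos(-18.0°) cos(-43.60°) = 0.2432 + 0.4250 = 0.6682.
Top-of-atmosphere irradiance = S₀ (d̄/d)² cos θ_z = 1362 × 1.0287 × 0.6682 = 936.21 W/m².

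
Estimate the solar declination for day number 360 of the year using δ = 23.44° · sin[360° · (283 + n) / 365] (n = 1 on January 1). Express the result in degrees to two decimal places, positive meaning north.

-23.38°

360 × (283 + 360) / 365 = 634.192°; sin(634.192°) = -0.9973.
δ = 23.44 × -0.9973 = -23.377° ≈ -23.38°.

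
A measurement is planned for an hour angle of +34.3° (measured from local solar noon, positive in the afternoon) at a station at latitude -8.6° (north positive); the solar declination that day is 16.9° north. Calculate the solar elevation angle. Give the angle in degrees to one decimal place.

With φ = -8.6°, δ = 16.9°, H = 34.30°: sin φ sin δ = -0.0435, cos φ cos δ cos H = 0.7815, so cos θ_z = 0.7380.
θ_z = arccos(0.7380) = 42.44°, so the elevation is 90° − 42.44° = 47.56°.

47.6°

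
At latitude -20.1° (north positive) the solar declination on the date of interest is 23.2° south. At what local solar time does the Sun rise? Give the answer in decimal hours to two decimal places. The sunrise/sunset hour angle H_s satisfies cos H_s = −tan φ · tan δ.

5.40 h

The sunset hour angle satisfies cos H_s = −tan φ tan δ = -0.1568, giving H_s = 99.02°.
Sunrise is at 12 − H_s/15 = 12 − 6.601 = 5.399 h local solar time.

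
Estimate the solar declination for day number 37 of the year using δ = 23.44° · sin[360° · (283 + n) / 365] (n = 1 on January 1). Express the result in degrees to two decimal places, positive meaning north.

360 × (283 + 37) / 365 = 315.616°; sin(315.616°) = -0.6995.
δ = 23.44 × -0.6995 = -16.396° ≈ -16.40°.

-16.40°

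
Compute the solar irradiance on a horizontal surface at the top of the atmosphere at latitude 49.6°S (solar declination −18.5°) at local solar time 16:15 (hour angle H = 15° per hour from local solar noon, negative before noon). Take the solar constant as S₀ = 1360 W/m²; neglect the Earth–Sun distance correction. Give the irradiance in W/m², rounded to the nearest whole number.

Hour angle H = 15° × (16.25 − 12) = 63.75°.
cos θ_z = sin φ sin δ + cos φ cos δ cos H = (-0.7615)(-0.3173) + (0.6481)(0.9483)(0.4423) = 0.5135.
Top-of-atmosphere irradiance = S₀ cos θ_z = 1360 × 0.5135 = 698.36 W/m².

698 W/m²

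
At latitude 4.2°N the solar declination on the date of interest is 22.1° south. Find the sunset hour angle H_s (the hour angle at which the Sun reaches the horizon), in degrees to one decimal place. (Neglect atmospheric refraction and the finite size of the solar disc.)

cos H_s = −tan(4.2°) · tan(-22.1°) = 0.0298, so H_s = arccos(0.0298) = 88.29°.

88.3°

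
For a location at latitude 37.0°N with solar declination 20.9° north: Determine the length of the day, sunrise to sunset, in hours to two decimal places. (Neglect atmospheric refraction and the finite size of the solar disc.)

The sunset hour angle satisfies cos H_s = −tan φ tan δ = -0.2878, giving H_s = 106.73°.
Day length = 2 H_s / 15° h⁻¹ = 213.46° / 15 = 14.231 h.

14.23 hours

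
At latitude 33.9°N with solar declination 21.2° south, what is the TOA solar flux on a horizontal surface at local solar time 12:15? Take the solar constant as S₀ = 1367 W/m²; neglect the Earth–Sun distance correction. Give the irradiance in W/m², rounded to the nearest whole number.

Hour angle H = 15° × (12.25 − 12) = 3.75°.
cos θ_z = sin(33.9°) sin(-21.2°) + cos(33.9°) cos(-21.2°) cos(3.75°) = -0.2017 + 0.7722 = 0.5705.
Top-of-atmosphere irradiance = S₀ cos θ_z = 1367 × 0.5705 = 779.87 W/m².

780 W/m²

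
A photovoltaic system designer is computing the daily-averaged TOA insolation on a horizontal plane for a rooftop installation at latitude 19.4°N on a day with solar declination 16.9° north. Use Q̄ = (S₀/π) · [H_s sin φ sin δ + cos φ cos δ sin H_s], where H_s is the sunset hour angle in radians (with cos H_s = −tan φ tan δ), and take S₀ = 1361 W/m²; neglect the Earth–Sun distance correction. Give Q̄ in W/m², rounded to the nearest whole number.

459 W/m²

−tan φ tan δ = −(0.3522)(0.3038) = -0.1070; H_s = arccos(-0.1070) = 96.14°. In radians, H_s = 1.6780.
H_s sin φ sin δ = 1.6780 × 0.3322 × 0.2907 = 0.1620.
cos φ cos δ sin H_s = 0.9432 × 0.9568 × 0.9943 = 0.8973.
Q̄ = (1361/π) × (0.1620 + 0.8973) = 433.22 × 1.0593 = 458.91 W/m².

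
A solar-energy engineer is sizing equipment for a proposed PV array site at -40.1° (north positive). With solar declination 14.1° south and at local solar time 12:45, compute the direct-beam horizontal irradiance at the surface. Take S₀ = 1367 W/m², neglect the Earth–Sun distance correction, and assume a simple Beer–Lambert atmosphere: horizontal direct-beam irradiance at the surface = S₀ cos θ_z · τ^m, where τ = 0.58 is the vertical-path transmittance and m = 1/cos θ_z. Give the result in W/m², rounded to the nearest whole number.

653 W/m²

Hour angle H = 15° × (12.75 − 12) = 11.25°.
cos θ_z = sin(-40.1°) sin(-14.1°) + cos(-40.1°) cos(-14.1°) cos(11.25°) = 0.1569 + 0.7276 = 0.8845.
Air mass m = 1/cos θ_z = 1/0.8845 = 1.131; τ^m = 0.58^1.131 = 0.5401.
Surface direct beam = 1367 × 0.8845 × 0.5401 = 653.04 W/m².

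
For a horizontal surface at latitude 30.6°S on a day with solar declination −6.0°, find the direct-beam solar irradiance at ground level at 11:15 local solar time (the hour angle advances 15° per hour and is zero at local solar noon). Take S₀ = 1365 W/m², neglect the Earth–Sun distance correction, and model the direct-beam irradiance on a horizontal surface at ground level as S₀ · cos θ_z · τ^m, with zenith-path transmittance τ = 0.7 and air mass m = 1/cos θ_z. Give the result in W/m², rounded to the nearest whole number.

817 W/m²

Hour angle H = 15° × (11.25 − 12) = -11.25°.
With φ = -30.6°, δ = -6.0°, H = -11.25°: sin φ sin δ = 0.0532, cos φ cos δ cos H = 0.8396, so cos θ_z = 0.8928.
Air mass m = 1/cos θ_z = 1/0.8928 = 1.120; τ^m = 0.7^1.120 = 0.6707.
Surface direct beam = 1365 × 0.8928 × 0.6707 = 817.36 W/m².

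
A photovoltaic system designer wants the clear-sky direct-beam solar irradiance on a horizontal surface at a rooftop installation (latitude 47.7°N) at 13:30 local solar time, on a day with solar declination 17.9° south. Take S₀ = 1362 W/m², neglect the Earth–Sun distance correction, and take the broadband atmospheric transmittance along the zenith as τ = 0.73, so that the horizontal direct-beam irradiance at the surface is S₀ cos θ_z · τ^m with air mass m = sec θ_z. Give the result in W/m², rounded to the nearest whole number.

Hour angle H = 15° × (13.5 − 12) = 22.50°.
With φ = 47.7°, δ = -17.9°, H = 22.50°: sin φ sin δ = -0.2273, cos φ cos δ cos H = 0.5917, so cos θ_z = 0.3644.
Air mass m = 1/cos θ_z = 1/0.3644 = 2.744; τ^m = 0.73^2.744 = 0.4217.
Surface direct beam = 1362 × 0.3644 × 0.4217 = 209.30 W/m².

209 W/m²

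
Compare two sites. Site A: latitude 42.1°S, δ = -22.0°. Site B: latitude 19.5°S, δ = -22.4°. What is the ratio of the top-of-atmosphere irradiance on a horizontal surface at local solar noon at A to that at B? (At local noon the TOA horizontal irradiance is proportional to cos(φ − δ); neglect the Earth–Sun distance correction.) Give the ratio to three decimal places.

0.940

A: cos θ_z = cos(-42.1° − (-22.0°)) = 0.9391.
B: cos θ_z = cos(-19.5° − (-22.4°)) = 0.9987.
Ratio A/B = 0.9391 / 0.9987 = 0.9403.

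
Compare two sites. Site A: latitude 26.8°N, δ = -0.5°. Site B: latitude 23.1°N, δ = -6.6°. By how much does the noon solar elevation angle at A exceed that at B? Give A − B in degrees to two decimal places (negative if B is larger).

+2.40°

A: 90° − |26.8 − (-0.5)| = 62.70°.
B: 90° − |23.1 − (-6.6)| = 60.30°.
A − B = 62.70 − 60.30 = 2.40°.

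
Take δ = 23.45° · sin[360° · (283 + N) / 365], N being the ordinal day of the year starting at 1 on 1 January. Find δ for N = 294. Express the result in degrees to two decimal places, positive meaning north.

360 × (283 + 294) / 365 = 569.096°; sin(569.096°) = -0.4863.
δ = 23.45 × -0.4863 = -11.404° ≈ -11.40°.

-11.40°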